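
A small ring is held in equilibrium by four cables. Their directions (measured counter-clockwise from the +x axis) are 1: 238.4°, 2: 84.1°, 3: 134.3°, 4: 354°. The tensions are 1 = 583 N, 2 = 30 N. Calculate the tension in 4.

Resolve: ΣF_x = 583 cos 238.4° + 30 cos 84.1° + T_3 cos 134.3° + T_4 cos 354° = 0.
        ΣF_y = 583 sin 238.4° + 30 sin 84.1° + T_3 sin 134.3° + T_4 sin 354° = 0.
The known terms sum to (-302.4, -466.7) N, so -0.6984 T_3 + 0.9945 T_4 = 302.4 and 0.7157 T_3 − 0.1045 T_4 = 466.7.
Solving simultaneously: T_3 = 776.1 N, T_4 = 849.1 N.

T_4 ≈ 849 N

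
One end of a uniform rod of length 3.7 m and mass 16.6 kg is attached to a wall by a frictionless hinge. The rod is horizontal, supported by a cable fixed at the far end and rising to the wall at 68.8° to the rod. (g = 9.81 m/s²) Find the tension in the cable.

Take torques about the hinge: T sin 68.8° · 3.7 = 16.6×9.81×1.85 = 301.27 N·m.
So T = 301.27 / (0.9323 × 3.7) = 87.333 N.

T ≈ 87.3 N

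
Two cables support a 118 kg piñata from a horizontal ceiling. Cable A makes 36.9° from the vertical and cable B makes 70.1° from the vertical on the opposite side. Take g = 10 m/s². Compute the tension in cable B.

Angles from the horizontal: cable A is 90° − 36.9° = 53.1°, cable B is 90° − 70.1° = 19.9°.
Weight W = 118 × 10 = 1180 N acts straight down.
Horizontal: T_A cos 53.1° = T_B cos 19.9°  →  T_A = 1.566 T_B.
Vertical: T_A sin 53.1° + T_B sin 19.9° = 1180.
Substituting the horizontal relation into the vertical equation gives 1.593 T_B = 1180, so T_B = 740.9 N.

T_B ≈ 741 N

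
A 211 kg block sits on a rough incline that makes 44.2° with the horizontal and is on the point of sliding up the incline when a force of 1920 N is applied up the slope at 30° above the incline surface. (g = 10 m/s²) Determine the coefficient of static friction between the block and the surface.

μ ≈ 0.347

On the verge of sliding up the incline, friction is at its maximum μN and acts down the slope.
Perpendicular to incline: N = W cos 44.2° − P sin 30° = 1513 − 960 = 552.7 N.
Along incline: P cos 30° − μN = W sin 44.2° → μ = −(W sin 44.2° − P cos 30°) / N = 0.3469.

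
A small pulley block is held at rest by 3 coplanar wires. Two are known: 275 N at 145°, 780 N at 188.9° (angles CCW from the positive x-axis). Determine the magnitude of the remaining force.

F ≈ 997 N

Sum the known components: ΣF_x = -995.9 N, ΣF_y = 37.06 N.
For equilibrium the remaining force must supply (−ΣF_x, −ΣF_y) = (995.9, -37.06) N.
Magnitude = √((995.9)² + (-37.06)²) = 996.6 N; direction = atan2(-37.06, 995.9) = 357.9°.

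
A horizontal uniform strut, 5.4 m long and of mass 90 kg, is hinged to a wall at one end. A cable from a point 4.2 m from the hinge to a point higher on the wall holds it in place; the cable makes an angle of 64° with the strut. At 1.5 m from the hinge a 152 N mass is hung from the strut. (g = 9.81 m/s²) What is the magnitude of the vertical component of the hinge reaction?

Take torques about the hinge: T sin 64° · 4.2 = 90×9.81×2.7 + 152×1.5 = 2611.8 N·m.
So T = 2611.8 / (0.8988 × 4.2) = 691.89 N.
ΣF_y = 0: H_y = (90×9.81 + 152) − T sin 64° = 1034.9 − 621.86 = 413.04 N.

|H_y| ≈ 413 N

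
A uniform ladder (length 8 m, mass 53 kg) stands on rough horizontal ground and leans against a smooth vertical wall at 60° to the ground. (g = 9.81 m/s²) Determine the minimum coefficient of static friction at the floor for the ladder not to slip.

ΣF_y = 0: N_floor = 53×9.81 = 519.93 N.
Torques about the foot: N_wall · 8 sin 60° = 53×9.81×4 cos 60° → N_wall = 150.09 N.
ΣF_x = 0: f_floor = N_wall = 150.09 N.
μ_min = f_floor / N_floor = 150.09 / 519.93 = 0.2887.

μ_min ≈ 0.289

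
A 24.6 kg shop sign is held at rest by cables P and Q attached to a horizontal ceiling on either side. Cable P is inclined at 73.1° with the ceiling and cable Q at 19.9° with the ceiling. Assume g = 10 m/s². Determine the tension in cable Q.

T_Q ≈ 71.6 N

Weight W = 24.6 × 10 = 246 N acts straight down.
Horizontal: T_P cos 73.1° = T_Q cos 19.9°  →  T_P = 3.235 T_Q.
Vertical: T_P sin 73.1° + T_Q sin 19.9° = 246.
Substituting the horizontal relation into the vertical equation gives 3.435 T_Q = 246, so T_Q = 71.61 N.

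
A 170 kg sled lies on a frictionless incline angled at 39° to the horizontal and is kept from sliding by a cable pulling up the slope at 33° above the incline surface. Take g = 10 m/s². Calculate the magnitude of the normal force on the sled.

Take axes along and perpendicular to the incline. Weight components: W sin 39° = 1070 N down-slope, W cos 39° = 1321 N into the surface.
Along incline: T cos 33° = W sin 39° → T = 1276 N.
Perpendicular: N = W cos 39° − T sin 33° = 626.4 N.

N ≈ 626 N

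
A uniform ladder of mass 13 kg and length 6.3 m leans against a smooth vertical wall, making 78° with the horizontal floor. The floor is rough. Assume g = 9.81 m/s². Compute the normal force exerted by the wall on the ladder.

Torques about the foot: N_wall · 6.3 sin 78° = 13×9.81×3.15 cos 78° → N_wall = 13.554 N.

N_wall ≈ 13.6 N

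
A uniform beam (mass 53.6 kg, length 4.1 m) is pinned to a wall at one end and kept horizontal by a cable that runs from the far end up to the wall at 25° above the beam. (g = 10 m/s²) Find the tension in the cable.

Take torques about the hinge: T sin 25° · 4.1 = 53.6×10×2.05 = 1098.8 N·m.
So T = 1098.8 / (0.4226 × 4.1) = 634.14 N.

T ≈ 634 N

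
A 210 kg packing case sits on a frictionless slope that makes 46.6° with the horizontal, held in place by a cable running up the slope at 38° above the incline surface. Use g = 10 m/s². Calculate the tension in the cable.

Take axes along and perpendicular to the incline. Weight components: W sin 46.6° = 1526 N down-slope, W cos 46.6° = 1443 N into the surface.
Along incline: T cos 38° = W sin 46.6° → T = 1936 N.
Perpendicular: N = W cos 46.6° − T sin 38° = 250.8 N.

T ≈ 1940 N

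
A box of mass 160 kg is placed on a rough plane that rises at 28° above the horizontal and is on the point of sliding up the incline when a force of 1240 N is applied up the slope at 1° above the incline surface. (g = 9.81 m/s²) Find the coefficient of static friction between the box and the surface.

On the verge of sliding up the incline, friction is at its maximum μN and acts down the slope.
Perpendicular to incline: N = W cos 28° − P sin 1° = 1386 − 21.64 = 1364 N.
Along incline: P cos 1° − μN = W sin 28° → μ = −(W sin 28° − P cos 1°) / N = 0.3687.

μ ≈ 0.369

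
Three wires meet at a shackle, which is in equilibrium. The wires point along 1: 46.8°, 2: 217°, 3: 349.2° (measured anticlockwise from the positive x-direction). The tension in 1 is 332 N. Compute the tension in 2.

T_2 ≈ 378 N

Resolve: ΣF_x = 332 cos 46.8° + T_2 cos 217° + T_3 cos 349.2° = 0.
        ΣF_y = 332 sin 46.8° + T_2 sin 217° + T_3 sin 349.2° = 0.
The known terms sum to (227.3, 242) N, so -0.7986 T_2 + 0.9823 T_3 = -227.3 and -0.6018 T_2 − 0.1874 T_3 = -242.
Solving simultaneously: T_2 = 378.4 N, T_3 = 76.28 N.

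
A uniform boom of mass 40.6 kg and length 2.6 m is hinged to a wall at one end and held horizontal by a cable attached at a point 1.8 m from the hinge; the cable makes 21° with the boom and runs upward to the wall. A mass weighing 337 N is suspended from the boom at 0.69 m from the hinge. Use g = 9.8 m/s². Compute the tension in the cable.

T ≈ 1160 N

Take torques about the hinge: T sin 21° · 1.8 = 40.6×9.8×1.3 + 337×0.69 = 749.77 N·m.
So T = 749.77 / (0.3584 × 1.8) = 1162.3 N.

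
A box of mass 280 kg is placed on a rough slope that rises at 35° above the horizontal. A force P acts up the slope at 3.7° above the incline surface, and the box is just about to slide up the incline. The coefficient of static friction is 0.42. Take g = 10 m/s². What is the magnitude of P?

On the verge of sliding up the incline, friction equals μN and acts down the slope.
Perpendicular: N + P sin 3.7° = W cos 35° = 2294 N.
Along incline: P cos 3.7° = W sin 35° + μN  with W sin 35° = 1606 N.
Solving the pair for P and N: P = 2507 N, N = 2132 N (and f = μN = 895.4 N).

P ≈ 2510 N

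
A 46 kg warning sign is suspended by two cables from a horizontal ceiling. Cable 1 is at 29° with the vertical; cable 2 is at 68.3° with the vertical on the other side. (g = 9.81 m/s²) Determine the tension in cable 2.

T_2 ≈ 221 N

Angles from the horizontal: cable 1 is 90° − 29° = 61°, cable 2 is 90° − 68.3° = 21.7°.
Weight W = 46 × 9.81 = 451.3 N acts straight down.
Horizontal: T_1 cos 61° = T_2 cos 21.7°  →  T_1 = 1.916 T_2.
Vertical: T_1 sin 61° + T_2 sin 21.7° = 451.3.
Substituting the horizontal relation into the vertical equation gives 2.046 T_2 = 451.3, so T_2 = 220.6 N.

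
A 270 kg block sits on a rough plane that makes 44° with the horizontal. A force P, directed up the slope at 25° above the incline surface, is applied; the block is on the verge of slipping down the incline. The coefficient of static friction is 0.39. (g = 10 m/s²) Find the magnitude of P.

P ≈ 1510 N

On the verge of sliding down the incline, friction equals μN and acts up the slope.
Perpendicular: N + P sin 25° = W cos 44° = 1942 N.
Along incline: P cos 25° + μN = W sin 44° with W sin 44° = 1876 N.
Solving the pair for P and N: P = 1508 N, N = 1305 N (and f = μN = 508.9 N).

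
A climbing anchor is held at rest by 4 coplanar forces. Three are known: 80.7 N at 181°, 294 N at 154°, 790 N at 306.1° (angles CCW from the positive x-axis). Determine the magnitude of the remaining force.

Sum the known components: ΣF_x = 120.5 N, ΣF_y = -510.8 N.
For equilibrium the remaining force must supply (−ΣF_x, −ΣF_y) = (-120.5, 510.8) N.
Magnitude = √((-120.5)² + (510.8)²) = 524.9 N; direction = atan2(510.8, -120.5) = 103.3°.

F ≈ 525 N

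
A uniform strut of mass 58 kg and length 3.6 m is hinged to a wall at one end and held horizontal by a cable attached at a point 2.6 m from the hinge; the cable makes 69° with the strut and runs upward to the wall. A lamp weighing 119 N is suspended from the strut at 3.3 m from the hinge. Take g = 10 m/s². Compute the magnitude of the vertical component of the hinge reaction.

|H_y| ≈ 146 N

Take torques about the hinge: T sin 69° · 2.6 = 58×10×1.8 + 119×3.3 = 1436.7 N·m.
So T = 1436.7 / (0.9336 × 2.6) = 591.89 N.
ΣF_y = 0: H_y = (58×10 + 119) − T sin 69° = 699 − 552.58 = 146.42 N.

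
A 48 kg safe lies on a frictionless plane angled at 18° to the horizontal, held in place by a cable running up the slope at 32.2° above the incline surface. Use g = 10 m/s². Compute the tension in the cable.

Take axes along and perpendicular to the incline. Weight components: W sin 18° = 148.3 N down-slope, W cos 18° = 456.5 N into the surface.
Along incline: T cos 32.2° = W sin 18° → T = 175.3 N.
Perpendicular: N = W cos 18° − T sin 32.2° = 363.1 N.

T ≈ 175 N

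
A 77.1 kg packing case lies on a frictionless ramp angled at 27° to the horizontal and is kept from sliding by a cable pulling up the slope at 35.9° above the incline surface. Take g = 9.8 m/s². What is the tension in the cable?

Take axes along and perpendicular to the incline. Weight components: W sin 27° = 343 N down-slope, W cos 27° = 673.2 N into the surface.
Along incline: T cos 35.9° = W sin 27° → T = 423.5 N.
Perpendicular: N = W cos 27° − T sin 35.9° = 424.9 N.

T ≈ 423 N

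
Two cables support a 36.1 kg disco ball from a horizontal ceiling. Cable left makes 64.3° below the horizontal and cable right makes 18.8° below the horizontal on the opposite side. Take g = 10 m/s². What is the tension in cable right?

T_right ≈ 158 N

Weight W = 36.1 × 10 = 361 N acts straight down.
Horizontal: T_left cos 64.3° = T_right cos 18.8°  →  T_left = 2.183 T_right.
Vertical: T_left sin 64.3° + T_right sin 18.8° = 361.
Substituting the horizontal relation into the vertical equation gives 2.289 T_right = 361, so T_right = 157.7 N.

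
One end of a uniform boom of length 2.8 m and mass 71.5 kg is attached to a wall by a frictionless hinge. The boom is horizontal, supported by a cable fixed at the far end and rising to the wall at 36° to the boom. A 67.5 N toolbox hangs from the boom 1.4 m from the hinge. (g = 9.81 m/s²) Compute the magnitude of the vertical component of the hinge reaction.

|H_y| ≈ 384 N

Take torques about the hinge: T sin 36° · 2.8 = 71.5×9.81×1.4 + 67.5×1.4 = 1076.5 N·m.
So T = 1076.5 / (0.5878 × 2.8) = 654.08 N.
ΣF_y = 0: H_y = (71.5×9.81 + 67.5) − T sin 36° = 768.92 − 384.46 = 384.46 N.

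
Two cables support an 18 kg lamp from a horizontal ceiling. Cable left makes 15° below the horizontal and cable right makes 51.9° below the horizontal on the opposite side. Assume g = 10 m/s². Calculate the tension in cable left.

Weight W = 18 × 10 = 180 N acts straight down.
Horizontal: T_left cos 15° = T_right cos 51.9°  →  T_right = 1.565 T_left.
Vertical: T_left sin 15° + T_right sin 51.9° = 180.
Substituting the horizontal relation into the vertical equation gives 1.491 T_left = 180, so T_left = 120.7 N.

T_left ≈ 121 N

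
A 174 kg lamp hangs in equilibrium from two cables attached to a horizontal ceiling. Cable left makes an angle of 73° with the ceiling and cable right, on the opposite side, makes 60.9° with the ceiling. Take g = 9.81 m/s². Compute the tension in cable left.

T_left ≈ 1150 N

Weight W = 174 × 9.81 = 1707 N acts straight down.
Horizontal: T_left cos 73° = T_right cos 60.9°  →  T_right = 0.6012 T_left.
Vertical: T_left sin 73° + T_right sin 60.9° = 1707.
Substituting the horizontal relation into the vertical equation gives 1.482 T_left = 1707, so T_left = 1152 N.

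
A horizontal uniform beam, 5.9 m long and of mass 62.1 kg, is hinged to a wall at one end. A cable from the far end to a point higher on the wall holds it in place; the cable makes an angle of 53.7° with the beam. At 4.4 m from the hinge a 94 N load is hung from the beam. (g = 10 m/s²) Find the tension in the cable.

T ≈ 472 N

Take torques about the hinge: T sin 53.7° · 5.9 = 62.1×10×2.95 + 94×4.4 = 2245.6 N·m.
So T = 2245.6 / (0.8059 × 5.9) = 472.25 N.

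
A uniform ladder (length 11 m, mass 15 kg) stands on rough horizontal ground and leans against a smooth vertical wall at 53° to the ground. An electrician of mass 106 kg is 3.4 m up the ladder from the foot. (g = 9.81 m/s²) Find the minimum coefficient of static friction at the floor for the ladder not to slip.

ΣF_y = 0: N_floor = 15×9.81 + 106×9.81 = 1187 N.
Torques about the foot: N_wall · 11 sin 53° = 15×9.81×5.5 cos 53° + 106×9.81×3.4 cos 53° → N_wall = 297.64 N.
ΣF_x = 0: f_floor = N_wall = 297.64 N.
μ_min = f_floor / N_floor = 297.64 / 1187 = 0.2508.

μ_min ≈ 0.251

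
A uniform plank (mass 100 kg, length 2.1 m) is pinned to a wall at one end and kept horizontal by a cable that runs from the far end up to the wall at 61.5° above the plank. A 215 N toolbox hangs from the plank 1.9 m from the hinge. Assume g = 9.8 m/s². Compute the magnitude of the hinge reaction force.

|H| ≈ 631 N

Take torques about the hinge: T sin 61.5° · 2.1 = 100×9.8×1.05 + 215×1.9 = 1437.5 N·m.
So T = 1437.5 / (0.8788 × 2.1) = 778.91 N.
ΣF_x = 0: H_x = T cos 61.5° = 371.67 N.
ΣF_y = 0: H_y = (100×9.8 + 215) − T sin 61.5° = 1195 − 684.52 = 510.48 N.
|H| = √(H_x² + H_y²) = √((371.67)² + (510.48)²) = 631.44 N.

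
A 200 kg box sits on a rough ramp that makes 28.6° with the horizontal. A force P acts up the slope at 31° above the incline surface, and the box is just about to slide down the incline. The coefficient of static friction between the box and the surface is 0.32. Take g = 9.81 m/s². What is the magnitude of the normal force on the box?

On the verge of sliding down the incline, friction equals μN and acts up the slope.
Perpendicular: N + P sin 31° = W cos 28.6° = 1723 N.
Along incline: P cos 31° + μN = W sin 28.6° with W sin 28.6° = 939.2 N.
Solving the pair for P and N: P = 560.3 N, N = 1434 N (and f = μN = 458.9 N).

N ≈ 1430 N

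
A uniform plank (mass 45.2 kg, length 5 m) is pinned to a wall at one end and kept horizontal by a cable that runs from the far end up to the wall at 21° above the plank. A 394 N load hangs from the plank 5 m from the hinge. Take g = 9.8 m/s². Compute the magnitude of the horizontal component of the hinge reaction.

Take torques about the hinge: T sin 21° · 5 = 45.2×9.8×2.5 + 394×5 = 3077.4 N·m.
So T = 3077.4 / (0.3584 × 5) = 1717.5 N.
ΣF_x = 0: H_x = T cos 21° = 1603.4 N.

H_x ≈ 1600 N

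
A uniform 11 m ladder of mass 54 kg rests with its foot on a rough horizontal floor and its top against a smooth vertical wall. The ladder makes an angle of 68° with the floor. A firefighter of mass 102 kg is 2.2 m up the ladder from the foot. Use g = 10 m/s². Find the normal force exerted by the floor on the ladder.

ΣF_y = 0: N_floor = 54×10 + 102×10 = 1560 N.

N_floor ≈ 1560 N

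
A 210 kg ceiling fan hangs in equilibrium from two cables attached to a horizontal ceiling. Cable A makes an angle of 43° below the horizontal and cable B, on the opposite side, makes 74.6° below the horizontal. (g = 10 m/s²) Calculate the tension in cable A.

Weight W = 210 × 10 = 2100 N acts straight down.
Horizontal: T_A cos 43° = T_B cos 74.6°  →  T_B = 2.754 T_A.
Vertical: T_A sin 43° + T_B sin 74.6° = 2100.
Substituting the horizontal relation into the vertical equation gives 3.337 T_A = 2100, so T_A = 629.3 N.

T_A ≈ 629 N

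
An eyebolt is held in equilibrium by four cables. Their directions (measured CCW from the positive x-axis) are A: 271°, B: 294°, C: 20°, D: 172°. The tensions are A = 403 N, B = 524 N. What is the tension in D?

Resolve: ΣF_x = 403 cos 271° + 524 cos 294° + T_C cos 20° + T_D cos 172° = 0.
        ΣF_y = 403 sin 271° + 524 sin 294° + T_C sin 20° + T_D sin 172° = 0.
The known terms sum to (220.2, -881.6) N, so 0.9397 T_C − 0.9903 T_D = -220.2 and 0.3420 T_C + 0.1392 T_D = 881.6.
Solving simultaneously: T_C = 1794 N, T_D = 1925 N.

T_D ≈ 1930 N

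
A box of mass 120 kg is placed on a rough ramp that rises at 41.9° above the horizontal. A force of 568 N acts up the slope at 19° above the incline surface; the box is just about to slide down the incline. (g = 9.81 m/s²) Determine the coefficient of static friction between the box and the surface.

μ ≈ 0.360

On the verge of sliding down the incline, friction is at its maximum μN and acts up the slope.
Perpendicular to incline: N = W cos 41.9° − P sin 19° = 876.2 − 184.9 = 691.3 N.
Along incline: P cos 19° + μN = W sin 41.9° → μ = (W sin 41.9° − P cos 19°) / N = 0.3604.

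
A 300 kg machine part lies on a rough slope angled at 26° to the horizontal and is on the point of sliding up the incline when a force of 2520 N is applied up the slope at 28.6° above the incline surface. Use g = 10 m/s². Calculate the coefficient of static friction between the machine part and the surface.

On the verge of sliding up the incline, friction is at its maximum μN and acts down the slope.
Perpendicular to incline: N = W cos 26° − P sin 28.6° = 2696 − 1206 = 1490 N.
Along incline: P cos 28.6° − μN = W sin 26° → μ = −(W sin 26° − P cos 28.6°) / N = 0.6023.

μ ≈ 0.602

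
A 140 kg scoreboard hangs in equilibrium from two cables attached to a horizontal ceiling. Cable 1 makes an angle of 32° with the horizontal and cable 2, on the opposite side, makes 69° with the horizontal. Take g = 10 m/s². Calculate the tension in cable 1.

T_1 ≈ 511 N

Weight W = 140 × 10 = 1400 N acts straight down.
Horizontal: T_1 cos 32° = T_2 cos 69°  →  T_2 = 2.366 T_1.
Vertical: T_1 sin 32° + T_2 sin 69° = 1400.
Substituting the horizontal relation into the vertical equation gives 2.739 T_1 = 1400, so T_1 = 511.1 N.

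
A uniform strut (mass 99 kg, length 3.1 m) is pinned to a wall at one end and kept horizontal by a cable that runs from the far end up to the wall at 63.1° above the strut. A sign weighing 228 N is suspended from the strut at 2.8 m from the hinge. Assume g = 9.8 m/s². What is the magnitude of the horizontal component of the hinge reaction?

H_x ≈ 351 N

Take torques about the hinge: T sin 63.1° · 3.1 = 99×9.8×1.55 + 228×2.8 = 2142.2 N·m.
So T = 2142.2 / (0.8918 × 3.1) = 774.88 N.
ΣF_x = 0: H_x = T cos 63.1° = 350.58 N.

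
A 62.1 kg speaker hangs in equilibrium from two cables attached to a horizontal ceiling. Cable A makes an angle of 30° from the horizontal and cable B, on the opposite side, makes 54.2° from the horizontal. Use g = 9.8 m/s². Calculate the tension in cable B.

Weight W = 62.1 × 9.8 = 608.6 N acts straight down.
Horizontal: T_A cos 30° = T_B cos 54.2°  →  T_A = 0.6755 T_B.
Vertical: T_A sin 30° + T_B sin 54.2° = 608.6.
Substituting the horizontal relation into the vertical equation gives 1.149 T_B = 608.6, so T_B = 529.8 N.

T_B ≈ 530 N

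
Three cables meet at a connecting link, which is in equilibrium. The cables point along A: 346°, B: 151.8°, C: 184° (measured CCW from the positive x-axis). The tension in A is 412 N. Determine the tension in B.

Resolve: ΣF_x = 412 cos 346° + T_B cos 151.8° + T_C cos 184° = 0.
        ΣF_y = 412 sin 346° + T_B sin 151.8° + T_C sin 184° = 0.
The known terms sum to (399.8, -99.67) N, so -0.8813 T_B − 0.9976 T_C = -399.8 and 0.4726 T_B − 0.0698 T_C = 99.67.
Solving simultaneously: T_B = 238.9 N, T_C = 189.7 N.

T_B ≈ 239 N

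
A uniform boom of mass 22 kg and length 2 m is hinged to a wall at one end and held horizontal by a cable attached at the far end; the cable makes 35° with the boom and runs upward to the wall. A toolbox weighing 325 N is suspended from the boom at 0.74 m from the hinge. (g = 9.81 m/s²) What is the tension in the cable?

Take torques about the hinge: T sin 35° · 2 = 22×9.81×1 + 325×0.74 = 456.32 N·m.
So T = 456.32 / (0.5736 × 2) = 397.78 N.

T ≈ 398 N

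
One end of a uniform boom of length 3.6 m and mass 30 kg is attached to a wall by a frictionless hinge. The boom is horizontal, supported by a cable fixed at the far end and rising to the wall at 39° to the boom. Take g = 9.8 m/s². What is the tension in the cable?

Take torques about the hinge: T sin 39° · 3.6 = 30×9.8×1.8 = 529.2 N·m.
So T = 529.2 / (0.6293 × 3.6) = 233.59 N.

T ≈ 234 N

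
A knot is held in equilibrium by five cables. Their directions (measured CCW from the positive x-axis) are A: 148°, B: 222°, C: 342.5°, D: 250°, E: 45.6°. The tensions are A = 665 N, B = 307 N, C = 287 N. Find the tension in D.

Resolve: ΣF_x = 665 cos 148° + 307 cos 222° + 287 cos 342.5° + T_D cos 250° + T_E cos 45.6° = 0.
        ΣF_y = 665 sin 148° + 307 sin 222° + 287 sin 342.5° + T_D sin 250° + T_E sin 45.6° = 0.
The known terms sum to (-518.4, 60.67) N, so -0.3420 T_D + 0.6997 T_E = 518.4 and -0.9397 T_D + 0.7145 T_E = -60.67.
Solving simultaneously: T_D = 999.3 N, T_E = 1229 N.

T_D ≈ 999 N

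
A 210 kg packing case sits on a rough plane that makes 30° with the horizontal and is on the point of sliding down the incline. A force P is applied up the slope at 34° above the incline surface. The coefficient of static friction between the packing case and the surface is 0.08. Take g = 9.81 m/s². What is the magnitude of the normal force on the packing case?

On the verge of sliding down the incline, friction equals μN and acts up the slope.
Perpendicular: N + P sin 34° = W cos 30° = 1784 N.
Along incline: P cos 34° + μN = W sin 30° with W sin 30° = 1030 N.
Solving the pair for P and N: P = 1131 N, N = 1151 N (and f = μN = 92.12 N).

N ≈ 1150 N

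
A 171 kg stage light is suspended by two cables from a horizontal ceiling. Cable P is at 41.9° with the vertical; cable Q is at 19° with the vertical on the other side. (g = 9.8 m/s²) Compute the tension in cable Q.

Angles from the horizontal: cable P is 90° − 41.9° = 48.1°, cable Q is 90° − 19° = 71°.
Weight W = 171 × 9.8 = 1676 N acts straight down.
Horizontal: T_P cos 48.1° = T_Q cos 71°  →  T_P = 0.4875 T_Q.
Vertical: T_P sin 48.1° + T_Q sin 71° = 1676.
Substituting the horizontal relation into the vertical equation gives 1.308 T_Q = 1676, so T_Q = 1281 N.

T_Q ≈ 1280 N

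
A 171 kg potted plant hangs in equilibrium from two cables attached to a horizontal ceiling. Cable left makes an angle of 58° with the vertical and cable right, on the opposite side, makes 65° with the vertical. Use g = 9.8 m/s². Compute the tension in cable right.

Angles from the horizontal: cable left is 90° − 58° = 32°, cable right is 90° − 65° = 25°.
Weight W = 171 × 9.8 = 1676 N acts straight down.
Horizontal: T_left cos 32° = T_right cos 25°  →  T_left = 1.069 T_right.
Vertical: T_left sin 32° + T_right sin 25° = 1676.
Substituting the horizontal relation into the vertical equation gives 0.9889 T_right = 1676, so T_right = 1695 N.

T_right ≈ 1690 N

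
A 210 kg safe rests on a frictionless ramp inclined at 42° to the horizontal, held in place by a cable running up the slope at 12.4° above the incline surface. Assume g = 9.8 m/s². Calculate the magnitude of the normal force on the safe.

N ≈ 1230 N

Take axes along and perpendicular to the incline. Weight components: W sin 42° = 1377 N down-slope, W cos 42° = 1529 N into the surface.
Along incline: T cos 12.4° = W sin 42° → T = 1410 N.
Perpendicular: N = W cos 42° − T sin 12.4° = 1227 N.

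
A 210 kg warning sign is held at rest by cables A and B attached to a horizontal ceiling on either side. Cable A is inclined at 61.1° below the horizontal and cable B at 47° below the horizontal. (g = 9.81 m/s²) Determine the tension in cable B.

T_B ≈ 1050 N

Weight W = 210 × 9.81 = 2060 N acts straight down.
Horizontal: T_A cos 61.1° = T_B cos 47°  →  T_A = 1.411 T_B.
Vertical: T_A sin 61.1° + T_B sin 47° = 2060.
Substituting the horizontal relation into the vertical equation gives 1.967 T_B = 2060, so T_B = 1047 N.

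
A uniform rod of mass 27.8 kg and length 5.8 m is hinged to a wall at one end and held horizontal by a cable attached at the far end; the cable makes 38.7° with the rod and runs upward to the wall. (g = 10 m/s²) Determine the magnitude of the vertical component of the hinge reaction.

Take torques about the hinge: T sin 38.7° · 5.8 = 27.8×10×2.9 = 806.2 N·m.
So T = 806.2 / (0.6252 × 5.8) = 222.31 N.
ΣF_y = 0: H_y = (27.8×10) − T sin 38.7° = 278 − 139 = 139 N.

|H_y| ≈ 139 N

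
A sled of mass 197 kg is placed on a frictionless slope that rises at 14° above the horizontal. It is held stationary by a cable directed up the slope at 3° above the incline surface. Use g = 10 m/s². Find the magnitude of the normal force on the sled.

Take axes along and perpendicular to the incline. Weight components: W sin 14° = 476.6 N down-slope, W cos 14° = 1911 N into the surface.
Along incline: T cos 3° = W sin 14° → T = 477.2 N.
Perpendicular: N = W cos 14° − T sin 3° = 1887 N.

N ≈ 1890 N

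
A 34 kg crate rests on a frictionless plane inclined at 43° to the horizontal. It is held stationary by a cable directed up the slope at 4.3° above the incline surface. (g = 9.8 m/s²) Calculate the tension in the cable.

T ≈ 228 N

Take axes along and perpendicular to the incline. Weight components: W sin 43° = 227.2 N down-slope, W cos 43° = 243.7 N into the surface.
Along incline: T cos 4.3° = W sin 43° → T = 227.9 N.
Perpendicular: N = W cos 43° − T sin 4.3° = 226.6 N.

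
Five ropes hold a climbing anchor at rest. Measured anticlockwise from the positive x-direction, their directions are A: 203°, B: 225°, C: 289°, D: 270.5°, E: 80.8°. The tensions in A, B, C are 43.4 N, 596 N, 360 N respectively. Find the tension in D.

T_D ≈ 1280 N

Resolve: ΣF_x = 43.4 cos 203° + 596 cos 225° + 360 cos 289° + T_D cos 270.5° + T_E cos 80.8° = 0.
        ΣF_y = 43.4 sin 203° + 596 sin 225° + 360 sin 289° + T_D sin 270.5° + T_E sin 80.8° = 0.
The known terms sum to (-344.2, -778.8) N, so 0.0087 T_D + 0.1599 T_E = 344.2 and -1.0000 T_D + 0.9871 T_E = 778.8.
Solving simultaneously: T_D = 1277 N, T_E = 2083 N.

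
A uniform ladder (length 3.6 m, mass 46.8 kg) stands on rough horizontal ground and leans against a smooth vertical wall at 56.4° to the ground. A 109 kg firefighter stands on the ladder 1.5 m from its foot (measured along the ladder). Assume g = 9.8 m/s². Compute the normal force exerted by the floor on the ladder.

N_floor ≈ 1530 N

ΣF_y = 0: N_floor = 46.8×9.8 + 109×9.8 = 1526.8 N.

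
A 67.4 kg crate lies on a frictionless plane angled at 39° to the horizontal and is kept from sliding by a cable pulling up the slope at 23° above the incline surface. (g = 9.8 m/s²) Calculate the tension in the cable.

T ≈ 452 N

Take axes along and perpendicular to the incline. Weight components: W sin 39° = 415.7 N down-slope, W cos 39° = 513.3 N into the surface.
Along incline: T cos 23° = W sin 39° → T = 451.6 N.
Perpendicular: N = W cos 39° − T sin 23° = 336.9 N.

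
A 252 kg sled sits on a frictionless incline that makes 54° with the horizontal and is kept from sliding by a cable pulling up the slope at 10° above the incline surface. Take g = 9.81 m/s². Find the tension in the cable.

Take axes along and perpendicular to the incline. Weight components: W sin 54° = 2000 N down-slope, W cos 54° = 1453 N into the surface.
Along incline: T cos 10° = W sin 54° → T = 2031 N.
Perpendicular: N = W cos 54° − T sin 10° = 1100 N.

T ≈ 2030 N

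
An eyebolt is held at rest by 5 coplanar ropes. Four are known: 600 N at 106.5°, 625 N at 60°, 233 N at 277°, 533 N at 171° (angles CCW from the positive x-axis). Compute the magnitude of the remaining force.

F ≈ 1030 N

Sum the known components: ΣF_x = -356 N, ΣF_y = 968.7 N.
For equilibrium the remaining force must supply (−ΣF_x, −ΣF_y) = (356, -968.7) N.
Magnitude = √((356)² + (-968.7)²) = 1032 N; direction = atan2(-968.7, 356) = 290.2°.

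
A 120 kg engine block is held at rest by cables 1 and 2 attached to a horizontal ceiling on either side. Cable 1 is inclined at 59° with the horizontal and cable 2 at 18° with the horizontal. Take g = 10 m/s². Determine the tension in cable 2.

Weight W = 120 × 10 = 1200 N acts straight down.
Horizontal: T_1 cos 59° = T_2 cos 18°  →  T_1 = 1.847 T_2.
Vertical: T_1 sin 59° + T_2 sin 18° = 1200.
Substituting the horizontal relation into the vertical equation gives 1.892 T_2 = 1200, so T_2 = 634.3 N.

T_2 ≈ 634 N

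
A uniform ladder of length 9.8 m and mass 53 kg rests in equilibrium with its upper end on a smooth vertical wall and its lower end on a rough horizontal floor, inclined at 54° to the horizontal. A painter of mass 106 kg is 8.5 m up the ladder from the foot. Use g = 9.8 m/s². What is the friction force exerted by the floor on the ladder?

f ≈ 843 N

Torques about the foot: N_wall · 9.8 sin 54° = 53×9.8×4.9 cos 54° + 106×9.8×8.5 cos 54° → N_wall = 843.3 N.
ΣF_x = 0: f_floor = N_wall = 843.3 N.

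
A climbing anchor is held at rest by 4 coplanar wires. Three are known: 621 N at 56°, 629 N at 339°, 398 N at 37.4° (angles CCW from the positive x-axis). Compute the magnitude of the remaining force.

Sum the known components: ΣF_x = 1251 N, ΣF_y = 531.2 N.
For equilibrium the remaining force must supply (−ΣF_x, −ΣF_y) = (-1251, -531.2) N.
Magnitude = √((-1251)² + (-531.2)²) = 1359 N; direction = atan2(-531.2, -1251) = 203.0°.

F ≈ 1360 N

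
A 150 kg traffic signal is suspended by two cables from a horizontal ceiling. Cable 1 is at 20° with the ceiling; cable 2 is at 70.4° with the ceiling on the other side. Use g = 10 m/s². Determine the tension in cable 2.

T_2 ≈ 1410 N

Weight W = 150 × 10 = 1500 N acts straight down.
Horizontal: T_1 cos 20° = T_2 cos 70.4°  →  T_1 = 0.357 T_2.
Vertical: T_1 sin 20° + T_2 sin 70.4° = 1500.
Substituting the horizontal relation into the vertical equation gives 1.064 T_2 = 1500, so T_2 = 1410 N.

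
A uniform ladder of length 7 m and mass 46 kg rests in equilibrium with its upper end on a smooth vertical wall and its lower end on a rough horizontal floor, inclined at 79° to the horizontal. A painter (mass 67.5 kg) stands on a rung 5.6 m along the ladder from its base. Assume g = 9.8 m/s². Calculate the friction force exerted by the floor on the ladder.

f ≈ 147 N

Torques about the foot: N_wall · 7 sin 79° = 46×9.8×3.5 cos 79° + 67.5×9.8×5.6 cos 79° → N_wall = 146.68 N.
ΣF_x = 0: f_floor = N_wall = 146.68 N.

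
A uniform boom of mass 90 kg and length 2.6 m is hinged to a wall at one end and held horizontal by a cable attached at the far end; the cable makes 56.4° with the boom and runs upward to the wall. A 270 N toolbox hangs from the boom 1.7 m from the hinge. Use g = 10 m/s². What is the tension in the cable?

Take torques about the hinge: T sin 56.4° · 2.6 = 90×10×1.3 + 270×1.7 = 1629 N·m.
So T = 1629 / (0.8329 × 2.6) = 752.22 N.

T ≈ 752 N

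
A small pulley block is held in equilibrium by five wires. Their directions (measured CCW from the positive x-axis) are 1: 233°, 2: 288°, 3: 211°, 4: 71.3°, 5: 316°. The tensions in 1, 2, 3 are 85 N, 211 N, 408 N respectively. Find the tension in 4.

Resolve: ΣF_x = 85 cos 233° + 211 cos 288° + 408 cos 211° + T_4 cos 71.3° + T_5 cos 316° = 0.
        ΣF_y = 85 sin 233° + 211 sin 288° + 408 sin 211° + T_4 sin 71.3° + T_5 sin 316° = 0.
The known terms sum to (-335.7, -478.7) N, so 0.3206 T_4 + 0.7193 T_5 = 335.7 and 0.9472 T_4 − 0.6947 T_5 = 478.7.
Solving simultaneously: T_4 = 638.8 N, T_5 = 181.9 N.

T_4 ≈ 639 N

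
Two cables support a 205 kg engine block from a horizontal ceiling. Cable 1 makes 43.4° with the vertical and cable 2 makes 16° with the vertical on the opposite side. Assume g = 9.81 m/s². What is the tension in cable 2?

T_2 ≈ 1610 N

Angles from the horizontal: cable 1 is 90° − 43.4° = 46.6°, cable 2 is 90° − 16° = 74°.
Weight W = 205 × 9.81 = 2011 N acts straight down.
Horizontal: T_1 cos 46.6° = T_2 cos 74°  →  T_1 = 0.4012 T_2.
Vertical: T_1 sin 46.6° + T_2 sin 74° = 2011.
Substituting the horizontal relation into the vertical equation gives 1.253 T_2 = 2011, so T_2 = 1605 N.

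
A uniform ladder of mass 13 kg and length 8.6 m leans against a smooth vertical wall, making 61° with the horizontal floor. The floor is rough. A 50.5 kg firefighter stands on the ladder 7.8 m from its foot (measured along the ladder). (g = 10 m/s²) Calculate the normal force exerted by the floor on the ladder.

ΣF_y = 0: N_floor = 13×10 + 50.5×10 = 635 N.

N_floor ≈ 635 N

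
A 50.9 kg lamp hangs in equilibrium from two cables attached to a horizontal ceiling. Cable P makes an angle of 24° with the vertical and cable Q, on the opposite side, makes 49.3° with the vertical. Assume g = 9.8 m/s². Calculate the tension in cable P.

Angles from the horizontal: cable P is 90° − 24° = 66°, cable Q is 90° − 49.3° = 40.7°.
Weight W = 50.9 × 9.8 = 498.8 N acts straight down.
Horizontal: T_P cos 66° = T_Q cos 40.7°  →  T_Q = 0.5365 T_P.
Vertical: T_P sin 66° + T_Q sin 40.7° = 498.8.
Substituting the horizontal relation into the vertical equation gives 1.263 T_P = 498.8, so T_P = 394.8 N.

T_P ≈ 395 N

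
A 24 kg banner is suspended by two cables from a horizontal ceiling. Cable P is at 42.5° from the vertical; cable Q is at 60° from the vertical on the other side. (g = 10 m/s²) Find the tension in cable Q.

T_Q ≈ 166 N

Angles from the horizontal: cable P is 90° − 42.5° = 47.5°, cable Q is 90° − 60° = 30°.
Weight W = 24 × 10 = 240 N acts straight down.
Horizontal: T_P cos 47.5° = T_Q cos 30°  →  T_P = 1.282 T_Q.
Vertical: T_P sin 47.5° + T_Q sin 30° = 240.
Substituting the horizontal relation into the vertical equation gives 1.445 T_Q = 240, so T_Q = 166.1 N.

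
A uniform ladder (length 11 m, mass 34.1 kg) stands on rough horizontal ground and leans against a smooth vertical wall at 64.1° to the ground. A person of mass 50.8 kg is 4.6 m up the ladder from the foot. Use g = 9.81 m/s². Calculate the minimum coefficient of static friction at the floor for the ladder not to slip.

μ_min ≈ 0.219

ΣF_y = 0: N_floor = 34.1×9.81 + 50.8×9.81 = 832.87 N.
Torques about the foot: N_wall · 11 sin 64.1° = 34.1×9.81×5.5 cos 64.1° + 50.8×9.81×4.6 cos 64.1° → N_wall = 182.41 N.
ΣF_x = 0: f_floor = N_wall = 182.41 N.
μ_min = f_floor / N_floor = 182.41 / 832.87 = 0.219.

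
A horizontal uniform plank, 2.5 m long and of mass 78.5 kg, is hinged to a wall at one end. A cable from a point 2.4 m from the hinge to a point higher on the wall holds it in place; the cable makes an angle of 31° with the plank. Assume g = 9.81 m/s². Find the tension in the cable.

Take torques about the hinge: T sin 31° · 2.4 = 78.5×9.81×1.25 = 962.61 N·m.
So T = 962.61 / (0.5150 × 2.4) = 778.75 N.

T ≈ 779 N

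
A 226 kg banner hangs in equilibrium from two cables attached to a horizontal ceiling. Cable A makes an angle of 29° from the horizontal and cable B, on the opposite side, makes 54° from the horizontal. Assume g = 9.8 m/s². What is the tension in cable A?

Weight W = 226 × 9.8 = 2215 N acts straight down.
Horizontal: T_A cos 29° = T_B cos 54°  →  T_B = 1.488 T_A.
Vertical: T_A sin 29° + T_B sin 54° = 2215.
Substituting the horizontal relation into the vertical equation gives 1.689 T_A = 2215, so T_A = 1312 N.

T_A ≈ 1310 N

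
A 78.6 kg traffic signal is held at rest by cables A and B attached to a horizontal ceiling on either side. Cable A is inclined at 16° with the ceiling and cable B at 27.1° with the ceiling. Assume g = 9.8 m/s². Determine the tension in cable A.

Weight W = 78.6 × 9.8 = 770.3 N acts straight down.
Horizontal: T_A cos 16° = T_B cos 27.1°  →  T_B = 1.08 T_A.
Vertical: T_A sin 16° + T_B sin 27.1° = 770.3.
Substituting the horizontal relation into the vertical equation gives 0.7675 T_A = 770.3, so T_A = 1004 N.

T_A ≈ 1000 N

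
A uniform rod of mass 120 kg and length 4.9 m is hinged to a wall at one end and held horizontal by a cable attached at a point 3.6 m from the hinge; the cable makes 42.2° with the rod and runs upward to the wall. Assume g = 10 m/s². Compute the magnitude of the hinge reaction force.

Take torques about the hinge: T sin 42.2° · 3.6 = 120×10×2.45 = 2940 N·m.
So T = 2940 / (0.6717 × 3.6) = 1215.8 N.
ΣF_x = 0: H_x = T cos 42.2° = 900.66 N.
ΣF_y = 0: H_y = (120×10) − T sin 42.2° = 1200 − 816.67 = 383.33 N.
|H| = √(H_x² + H_y²) = √((900.66)² + (383.33)²) = 978.84 N.

|H| ≈ 979 N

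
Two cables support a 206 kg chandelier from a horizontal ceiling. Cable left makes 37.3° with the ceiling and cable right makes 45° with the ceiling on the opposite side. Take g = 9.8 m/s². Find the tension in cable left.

T_left ≈ 1440 N

Weight W = 206 × 9.8 = 2019 N acts straight down.
Horizontal: T_left cos 37.3° = T_right cos 45°  →  T_right = 1.125 T_left.
Vertical: T_left sin 37.3° + T_right sin 45° = 2019.
Substituting the horizontal relation into the vertical equation gives 1.401 T_left = 2019, so T_left = 1440 N.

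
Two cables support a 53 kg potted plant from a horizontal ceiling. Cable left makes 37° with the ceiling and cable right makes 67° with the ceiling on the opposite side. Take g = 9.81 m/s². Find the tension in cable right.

Weight W = 53 × 9.81 = 519.9 N acts straight down.
Horizontal: T_left cos 37° = T_right cos 67°  →  T_left = 0.4892 T_right.
Vertical: T_left sin 37° + T_right sin 67° = 519.9.
Substituting the horizontal relation into the vertical equation gives 1.215 T_right = 519.9, so T_right = 427.9 N.

T_right ≈ 428 N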